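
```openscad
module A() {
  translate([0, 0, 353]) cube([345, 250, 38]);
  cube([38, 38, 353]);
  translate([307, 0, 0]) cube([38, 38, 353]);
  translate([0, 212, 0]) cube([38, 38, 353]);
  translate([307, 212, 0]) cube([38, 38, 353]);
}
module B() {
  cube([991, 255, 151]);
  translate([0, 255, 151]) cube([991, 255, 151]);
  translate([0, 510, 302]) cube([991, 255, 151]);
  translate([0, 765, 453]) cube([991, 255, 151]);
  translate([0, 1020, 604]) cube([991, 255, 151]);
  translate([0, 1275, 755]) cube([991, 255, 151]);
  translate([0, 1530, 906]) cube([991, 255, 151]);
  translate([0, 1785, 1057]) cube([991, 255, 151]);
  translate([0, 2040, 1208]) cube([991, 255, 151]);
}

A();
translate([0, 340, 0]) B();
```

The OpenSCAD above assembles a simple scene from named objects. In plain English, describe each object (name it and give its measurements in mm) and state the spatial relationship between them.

A is a four-legged stool. The seat is 345×250 mm, 38 mm thick, top at z = 391 mm. It stands on four square legs, each 38×38 mm in cross-section, from z = 0 to the seat underside, each flush with a corner of the seat.

B is a straight staircase of 9 solid steps. Each step is 991 mm wide (x), 255 mm deep (y, the going) and 151 mm tall (the rise). The first step rests on the floor; each subsequent step sits one going further in +y and one rise higher in +z, directly behind and above the previous step with no overlap.

The staircase is on the floor beside the stool on its +y side.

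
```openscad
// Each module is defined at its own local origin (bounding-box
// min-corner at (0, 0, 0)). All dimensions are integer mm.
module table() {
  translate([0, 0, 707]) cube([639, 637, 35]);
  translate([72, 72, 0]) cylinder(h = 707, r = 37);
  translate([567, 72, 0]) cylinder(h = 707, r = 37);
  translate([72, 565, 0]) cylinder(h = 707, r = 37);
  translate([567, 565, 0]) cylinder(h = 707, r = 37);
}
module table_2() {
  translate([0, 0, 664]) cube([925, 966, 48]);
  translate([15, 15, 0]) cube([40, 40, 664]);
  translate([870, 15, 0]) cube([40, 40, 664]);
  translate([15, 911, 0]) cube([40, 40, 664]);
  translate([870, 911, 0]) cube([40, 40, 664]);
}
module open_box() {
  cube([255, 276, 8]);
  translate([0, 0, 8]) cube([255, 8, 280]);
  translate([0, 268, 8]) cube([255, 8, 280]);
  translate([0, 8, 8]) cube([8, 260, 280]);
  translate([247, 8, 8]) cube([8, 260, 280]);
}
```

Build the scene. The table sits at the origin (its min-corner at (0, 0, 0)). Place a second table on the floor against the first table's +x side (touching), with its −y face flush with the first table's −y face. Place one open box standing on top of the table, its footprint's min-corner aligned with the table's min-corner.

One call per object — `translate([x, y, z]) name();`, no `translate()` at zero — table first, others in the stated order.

table();
translate([639, 0, 0]) table_2();
translate([0, 0, 742]) open_box();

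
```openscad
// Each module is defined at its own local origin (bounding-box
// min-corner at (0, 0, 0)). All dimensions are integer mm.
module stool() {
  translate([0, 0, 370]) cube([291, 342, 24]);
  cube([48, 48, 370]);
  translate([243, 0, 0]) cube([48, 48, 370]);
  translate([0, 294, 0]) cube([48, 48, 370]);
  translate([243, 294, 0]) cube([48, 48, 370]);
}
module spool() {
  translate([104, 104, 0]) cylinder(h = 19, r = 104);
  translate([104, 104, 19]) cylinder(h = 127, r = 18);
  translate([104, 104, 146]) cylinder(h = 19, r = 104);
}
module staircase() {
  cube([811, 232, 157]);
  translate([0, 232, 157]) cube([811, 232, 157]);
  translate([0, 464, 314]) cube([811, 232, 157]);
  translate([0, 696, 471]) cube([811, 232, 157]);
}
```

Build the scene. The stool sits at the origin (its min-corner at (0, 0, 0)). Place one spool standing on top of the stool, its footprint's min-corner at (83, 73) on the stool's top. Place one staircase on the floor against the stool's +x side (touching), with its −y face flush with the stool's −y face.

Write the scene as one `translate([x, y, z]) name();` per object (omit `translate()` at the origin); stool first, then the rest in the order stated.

stool();
translate([83, 73, 394]) spool();
translate([291, 0, 0]) staircase();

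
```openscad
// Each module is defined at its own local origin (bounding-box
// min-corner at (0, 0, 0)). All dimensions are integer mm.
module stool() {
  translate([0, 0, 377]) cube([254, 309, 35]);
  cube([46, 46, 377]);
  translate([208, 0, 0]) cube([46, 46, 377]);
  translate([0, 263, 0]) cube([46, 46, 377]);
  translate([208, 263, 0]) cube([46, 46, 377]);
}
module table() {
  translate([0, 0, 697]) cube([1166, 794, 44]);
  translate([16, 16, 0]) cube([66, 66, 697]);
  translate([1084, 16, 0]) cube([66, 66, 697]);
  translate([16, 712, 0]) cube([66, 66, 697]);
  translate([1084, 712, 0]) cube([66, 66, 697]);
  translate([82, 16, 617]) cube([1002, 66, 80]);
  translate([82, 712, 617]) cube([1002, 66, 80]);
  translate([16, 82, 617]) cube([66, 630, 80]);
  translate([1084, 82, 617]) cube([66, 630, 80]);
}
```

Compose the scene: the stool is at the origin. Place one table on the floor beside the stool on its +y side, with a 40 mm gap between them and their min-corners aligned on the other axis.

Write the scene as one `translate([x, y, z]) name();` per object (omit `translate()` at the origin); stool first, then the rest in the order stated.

stool();
translate([0, 349, 0]) table();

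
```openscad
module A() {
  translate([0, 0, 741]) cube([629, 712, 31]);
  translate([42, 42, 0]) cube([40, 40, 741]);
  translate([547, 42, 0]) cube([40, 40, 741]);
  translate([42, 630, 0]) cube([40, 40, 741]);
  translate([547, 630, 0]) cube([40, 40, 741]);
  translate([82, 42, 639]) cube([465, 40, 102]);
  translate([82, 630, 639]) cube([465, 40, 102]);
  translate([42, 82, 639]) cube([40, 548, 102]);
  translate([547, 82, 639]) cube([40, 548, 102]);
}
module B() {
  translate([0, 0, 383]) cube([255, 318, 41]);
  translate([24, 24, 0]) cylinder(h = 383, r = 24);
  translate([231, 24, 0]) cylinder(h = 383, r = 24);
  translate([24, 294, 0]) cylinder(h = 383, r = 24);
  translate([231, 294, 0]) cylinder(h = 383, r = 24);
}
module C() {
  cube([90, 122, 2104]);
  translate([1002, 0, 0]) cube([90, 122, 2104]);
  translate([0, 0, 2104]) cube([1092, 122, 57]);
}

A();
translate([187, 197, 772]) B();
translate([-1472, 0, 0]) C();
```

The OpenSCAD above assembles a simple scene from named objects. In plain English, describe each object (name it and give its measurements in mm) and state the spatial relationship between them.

A is a table: top 629 mm (x) × 712 mm (y), 31 mm thick, upper face at z = 772 mm, on four 40×40 mm square legs, each inset 42 mm from the nearest pair of top edges, running from z = 0 to the bottom of the top. Four apron rails, 40 mm thick and 102 mm tall, run between adjacent legs with their top edges flush with the underside of the top and their outer faces flush with the legs' outer faces.

B is a four-legged stool. The seat is a 255×318×41 mm slab whose top surface is at z = 424 mm; four round legs, each 48 mm in diameter, run from the floor (z = 0) to the underside of the seat, each leg's axis is inset half a diameter from the nearest pair of seat edges (so the leg's bounding box is flush with the corner).

C is a door frame. The clear opening is 912 mm wide and 2104 mm high. Two 90 mm wide jambs, 122 mm deep, stand either side of the opening from the floor to the top of the opening. A 57 mm thick head sits across the top of both jambs, spanning the full outside width of the frame.

The stool is on top of the table, centred. The door frame is on the floor beside the table on its −x side.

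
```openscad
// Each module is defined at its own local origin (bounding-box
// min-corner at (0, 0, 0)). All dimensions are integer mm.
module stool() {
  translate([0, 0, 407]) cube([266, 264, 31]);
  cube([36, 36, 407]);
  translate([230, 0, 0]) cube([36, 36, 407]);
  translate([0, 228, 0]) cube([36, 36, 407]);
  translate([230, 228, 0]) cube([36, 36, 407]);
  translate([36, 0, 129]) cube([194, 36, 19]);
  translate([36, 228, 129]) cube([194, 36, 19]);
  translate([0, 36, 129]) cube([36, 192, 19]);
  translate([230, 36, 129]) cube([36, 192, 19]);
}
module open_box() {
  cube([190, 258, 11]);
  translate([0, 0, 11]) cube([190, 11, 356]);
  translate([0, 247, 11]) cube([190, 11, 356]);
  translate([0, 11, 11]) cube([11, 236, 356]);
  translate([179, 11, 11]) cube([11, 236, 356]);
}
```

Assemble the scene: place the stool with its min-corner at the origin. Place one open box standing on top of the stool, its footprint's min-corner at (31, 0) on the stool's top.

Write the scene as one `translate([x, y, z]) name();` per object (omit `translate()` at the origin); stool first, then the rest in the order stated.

stool();
translate([31, 0, 438]) open_box();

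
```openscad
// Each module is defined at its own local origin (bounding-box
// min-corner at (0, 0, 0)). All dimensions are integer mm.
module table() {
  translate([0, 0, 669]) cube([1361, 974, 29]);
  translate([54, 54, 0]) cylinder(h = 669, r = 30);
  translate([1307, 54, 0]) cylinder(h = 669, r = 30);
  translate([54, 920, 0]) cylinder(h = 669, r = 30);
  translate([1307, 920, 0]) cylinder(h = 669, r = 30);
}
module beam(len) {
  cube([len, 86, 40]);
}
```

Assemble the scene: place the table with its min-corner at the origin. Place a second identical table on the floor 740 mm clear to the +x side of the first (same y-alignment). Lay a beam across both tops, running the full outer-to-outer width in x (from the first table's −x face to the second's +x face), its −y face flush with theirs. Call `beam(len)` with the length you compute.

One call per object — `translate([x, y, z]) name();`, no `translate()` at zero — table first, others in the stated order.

table();
translate([2101, 0, 0]) table();
translate([0, 0, 698]) beam(3462);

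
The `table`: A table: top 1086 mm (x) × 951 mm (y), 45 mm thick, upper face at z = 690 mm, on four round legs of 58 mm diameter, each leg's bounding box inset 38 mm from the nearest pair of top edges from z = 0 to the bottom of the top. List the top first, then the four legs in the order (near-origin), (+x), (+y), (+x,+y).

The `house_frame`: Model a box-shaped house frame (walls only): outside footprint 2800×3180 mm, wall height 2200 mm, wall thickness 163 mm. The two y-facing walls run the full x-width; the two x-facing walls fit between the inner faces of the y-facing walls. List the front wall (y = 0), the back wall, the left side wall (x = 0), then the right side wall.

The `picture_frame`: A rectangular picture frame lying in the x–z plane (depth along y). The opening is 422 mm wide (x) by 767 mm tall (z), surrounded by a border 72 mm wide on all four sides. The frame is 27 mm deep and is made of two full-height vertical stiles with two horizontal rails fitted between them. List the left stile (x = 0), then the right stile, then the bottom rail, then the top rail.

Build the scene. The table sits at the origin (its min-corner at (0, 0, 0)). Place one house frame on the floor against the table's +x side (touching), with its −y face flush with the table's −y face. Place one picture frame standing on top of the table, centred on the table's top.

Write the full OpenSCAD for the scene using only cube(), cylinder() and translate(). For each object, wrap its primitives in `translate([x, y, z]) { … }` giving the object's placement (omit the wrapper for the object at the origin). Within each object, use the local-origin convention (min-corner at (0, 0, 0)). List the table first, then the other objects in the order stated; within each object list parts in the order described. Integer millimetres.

translate([0, 0, 645]) cube([1086, 951, 45]);
translate([67, 67, 0]) cylinder(h = 645, r = 29);
translate([1019, 67, 0]) cylinder(h = 645, r = 29);
translate([67, 884, 0]) cylinder(h = 645, r = 29);
translate([1019, 884, 0]) cylinder(h = 645, r = 29);
translate([1086, 0, 0]) {
  cube([2800, 163, 2200]);
  translate([0, 3017, 0]) cube([2800, 163, 2200]);
  translate([0, 163, 0]) cube([163, 2854, 2200]);
  translate([2637, 163, 0]) cube([163, 2854, 2200]);
}
translate([260, 462, 690]) {
  cube([72, 27, 911]);
  translate([494, 0, 0]) cube([72, 27, 911]);
  translate([72, 0, 0]) cube([422, 27, 72]);
  translate([72, 0, 839]) cube([422, 27, 72]);
}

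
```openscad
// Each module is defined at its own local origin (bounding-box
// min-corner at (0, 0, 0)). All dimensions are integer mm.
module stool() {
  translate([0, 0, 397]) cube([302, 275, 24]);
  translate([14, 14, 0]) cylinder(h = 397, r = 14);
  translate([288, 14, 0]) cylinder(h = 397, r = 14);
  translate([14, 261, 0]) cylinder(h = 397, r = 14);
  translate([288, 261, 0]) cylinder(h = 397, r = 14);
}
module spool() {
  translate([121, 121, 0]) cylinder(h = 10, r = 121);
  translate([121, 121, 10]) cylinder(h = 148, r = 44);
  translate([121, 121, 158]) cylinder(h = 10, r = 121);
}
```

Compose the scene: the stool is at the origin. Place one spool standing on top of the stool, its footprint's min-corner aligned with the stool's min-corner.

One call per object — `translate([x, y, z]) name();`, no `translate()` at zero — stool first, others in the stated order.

stool();
translate([0, 0, 421]) spool();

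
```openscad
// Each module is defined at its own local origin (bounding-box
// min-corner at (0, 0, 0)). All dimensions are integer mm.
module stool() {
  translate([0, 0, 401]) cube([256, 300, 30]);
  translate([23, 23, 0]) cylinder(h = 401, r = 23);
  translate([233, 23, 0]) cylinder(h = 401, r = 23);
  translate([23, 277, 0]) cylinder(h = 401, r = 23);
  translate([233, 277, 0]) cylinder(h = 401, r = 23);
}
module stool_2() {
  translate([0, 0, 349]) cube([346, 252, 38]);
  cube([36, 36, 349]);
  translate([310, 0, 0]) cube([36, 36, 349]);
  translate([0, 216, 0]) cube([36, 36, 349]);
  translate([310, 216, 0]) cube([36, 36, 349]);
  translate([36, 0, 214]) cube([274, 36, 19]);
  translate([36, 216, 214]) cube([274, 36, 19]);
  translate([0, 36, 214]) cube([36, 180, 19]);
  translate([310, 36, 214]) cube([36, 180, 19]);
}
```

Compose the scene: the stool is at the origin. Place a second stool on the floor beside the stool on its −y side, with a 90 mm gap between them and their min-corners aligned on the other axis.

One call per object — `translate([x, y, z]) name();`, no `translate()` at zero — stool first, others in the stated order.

stool();
translate([0, -342, 0]) stool_2();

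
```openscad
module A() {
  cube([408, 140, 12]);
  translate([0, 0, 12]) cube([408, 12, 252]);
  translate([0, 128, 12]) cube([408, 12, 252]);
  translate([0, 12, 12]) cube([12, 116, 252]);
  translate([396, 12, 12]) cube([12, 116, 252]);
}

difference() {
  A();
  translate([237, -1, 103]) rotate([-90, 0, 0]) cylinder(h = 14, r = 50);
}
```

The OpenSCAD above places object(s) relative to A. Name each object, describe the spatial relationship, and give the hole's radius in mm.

A is an open box. The open box has a circular hole through its front wall. The hole's radius is 50 mm.

The subtracted cylinder has r = 50 mm.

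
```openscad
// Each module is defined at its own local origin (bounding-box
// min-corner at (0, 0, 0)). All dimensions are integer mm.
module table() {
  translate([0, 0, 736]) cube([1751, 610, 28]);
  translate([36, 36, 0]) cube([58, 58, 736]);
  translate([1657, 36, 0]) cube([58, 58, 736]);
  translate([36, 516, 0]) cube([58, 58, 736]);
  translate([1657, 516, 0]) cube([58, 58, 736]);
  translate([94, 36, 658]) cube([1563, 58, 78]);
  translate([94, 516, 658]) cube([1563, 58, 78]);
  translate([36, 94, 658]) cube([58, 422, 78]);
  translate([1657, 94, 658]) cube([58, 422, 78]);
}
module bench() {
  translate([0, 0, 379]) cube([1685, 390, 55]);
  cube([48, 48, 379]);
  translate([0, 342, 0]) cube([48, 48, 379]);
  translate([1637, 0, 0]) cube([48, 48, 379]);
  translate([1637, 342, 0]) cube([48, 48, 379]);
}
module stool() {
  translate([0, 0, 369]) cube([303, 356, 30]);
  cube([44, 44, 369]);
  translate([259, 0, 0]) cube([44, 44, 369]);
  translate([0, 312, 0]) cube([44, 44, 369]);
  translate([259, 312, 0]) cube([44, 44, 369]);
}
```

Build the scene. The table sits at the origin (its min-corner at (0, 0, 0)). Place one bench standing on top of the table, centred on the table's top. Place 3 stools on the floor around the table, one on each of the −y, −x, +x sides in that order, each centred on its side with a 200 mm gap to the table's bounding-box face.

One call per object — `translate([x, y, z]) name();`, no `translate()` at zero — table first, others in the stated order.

table();
translate([33, 110, 764]) bench();
translate([724, -556, 0]) stool();
translate([-503, 127, 0]) stool();
translate([1951, 127, 0]) stool();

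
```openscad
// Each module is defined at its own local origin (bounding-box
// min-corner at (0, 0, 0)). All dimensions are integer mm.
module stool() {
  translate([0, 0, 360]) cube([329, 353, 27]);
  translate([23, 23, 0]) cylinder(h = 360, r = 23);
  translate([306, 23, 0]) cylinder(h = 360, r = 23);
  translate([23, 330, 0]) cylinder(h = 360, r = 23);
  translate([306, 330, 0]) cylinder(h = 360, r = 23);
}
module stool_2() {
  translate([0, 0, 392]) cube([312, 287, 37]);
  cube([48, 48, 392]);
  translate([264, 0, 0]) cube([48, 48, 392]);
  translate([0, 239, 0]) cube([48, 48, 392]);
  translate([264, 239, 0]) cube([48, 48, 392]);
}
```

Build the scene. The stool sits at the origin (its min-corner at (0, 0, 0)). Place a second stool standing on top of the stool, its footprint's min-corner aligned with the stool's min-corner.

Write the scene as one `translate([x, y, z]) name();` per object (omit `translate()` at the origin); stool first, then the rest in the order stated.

stool();
translate([0, 0, 387]) stool_2();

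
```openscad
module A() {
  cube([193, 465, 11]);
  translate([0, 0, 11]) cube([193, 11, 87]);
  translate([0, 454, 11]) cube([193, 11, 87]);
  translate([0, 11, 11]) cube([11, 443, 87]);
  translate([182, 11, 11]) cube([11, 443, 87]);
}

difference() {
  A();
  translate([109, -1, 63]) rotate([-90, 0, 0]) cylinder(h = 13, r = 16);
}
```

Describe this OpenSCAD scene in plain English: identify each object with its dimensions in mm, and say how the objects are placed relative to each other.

A is an open storage box with external size 193×465×98 mm and wall thickness 11 mm (the base is also 11 mm thick). The base covers the whole footprint; the four walls stand on the base, with the y-facing walls full-width and the x-facing walls fitting between their inner faces.

The open box has a circular hole of radius 16 mm through its front wall, centred at (x = 109, z = 63).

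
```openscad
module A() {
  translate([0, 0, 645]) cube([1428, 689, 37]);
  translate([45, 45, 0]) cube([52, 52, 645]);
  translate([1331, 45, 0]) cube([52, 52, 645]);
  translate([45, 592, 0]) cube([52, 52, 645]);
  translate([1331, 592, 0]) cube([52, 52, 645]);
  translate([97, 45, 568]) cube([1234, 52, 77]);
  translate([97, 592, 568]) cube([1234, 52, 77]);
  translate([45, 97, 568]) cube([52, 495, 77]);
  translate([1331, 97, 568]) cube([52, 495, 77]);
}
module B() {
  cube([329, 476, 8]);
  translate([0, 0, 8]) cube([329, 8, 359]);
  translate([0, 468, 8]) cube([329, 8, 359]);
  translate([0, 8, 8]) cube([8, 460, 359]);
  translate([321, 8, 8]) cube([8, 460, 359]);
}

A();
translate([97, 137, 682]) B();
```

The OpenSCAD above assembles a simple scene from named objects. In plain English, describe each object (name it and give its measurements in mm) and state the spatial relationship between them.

A is a table with a 1428×689 mm rectangular top, 37 mm thick, top surface at z = 682 mm, supported by four 52×52 mm square legs, each inset 45 mm from the nearest pair of top edges, running from the floor. Four apron rails, 52 mm thick and 77 mm tall, run between adjacent legs with their top edges flush with the underside of the top and their outer faces flush with the legs' outer faces.

B is an open-topped rectangular box: outside dimensions 329×476×367 mm, with a uniform wall and base thickness of 8 mm. The base is a full 329×476 slab on the floor; four walls sit on top of the base. The front and back walls (the −y and +y sides) span the full width; the two side walls fit between them.

The open box is on top of the table.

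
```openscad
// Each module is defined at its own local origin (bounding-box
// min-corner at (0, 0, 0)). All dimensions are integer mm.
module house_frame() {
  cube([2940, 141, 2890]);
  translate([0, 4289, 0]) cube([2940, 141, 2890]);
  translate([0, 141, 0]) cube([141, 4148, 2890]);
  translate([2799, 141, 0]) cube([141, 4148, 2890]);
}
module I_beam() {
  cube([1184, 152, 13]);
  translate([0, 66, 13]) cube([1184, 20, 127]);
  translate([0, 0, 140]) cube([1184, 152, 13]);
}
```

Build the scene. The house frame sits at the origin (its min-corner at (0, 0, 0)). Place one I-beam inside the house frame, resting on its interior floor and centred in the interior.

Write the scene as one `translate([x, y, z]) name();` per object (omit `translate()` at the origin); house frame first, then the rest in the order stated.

house_frame();
translate([878, 2139, 0]) I_beam();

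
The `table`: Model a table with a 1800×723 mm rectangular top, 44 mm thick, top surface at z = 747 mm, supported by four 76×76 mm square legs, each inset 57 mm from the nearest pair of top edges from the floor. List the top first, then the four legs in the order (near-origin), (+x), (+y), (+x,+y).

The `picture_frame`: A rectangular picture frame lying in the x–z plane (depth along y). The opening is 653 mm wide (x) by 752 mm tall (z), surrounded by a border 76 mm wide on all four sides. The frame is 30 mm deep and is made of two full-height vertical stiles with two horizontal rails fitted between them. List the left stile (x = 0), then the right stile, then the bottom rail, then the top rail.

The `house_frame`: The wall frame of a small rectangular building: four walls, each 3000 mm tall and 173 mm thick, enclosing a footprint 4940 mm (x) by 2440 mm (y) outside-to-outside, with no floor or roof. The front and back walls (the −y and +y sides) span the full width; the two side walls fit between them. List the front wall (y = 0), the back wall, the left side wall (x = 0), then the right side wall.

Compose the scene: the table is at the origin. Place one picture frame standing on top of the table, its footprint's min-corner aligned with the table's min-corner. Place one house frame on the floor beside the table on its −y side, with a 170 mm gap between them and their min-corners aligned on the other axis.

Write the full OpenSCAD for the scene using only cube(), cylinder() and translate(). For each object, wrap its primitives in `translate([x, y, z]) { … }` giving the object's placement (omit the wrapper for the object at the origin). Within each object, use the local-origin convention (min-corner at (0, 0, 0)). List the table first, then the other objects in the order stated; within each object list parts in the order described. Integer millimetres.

translate([0, 0, 703]) cube([1800, 723, 44]);
translate([57, 57, 0]) cube([76, 76, 703]);
translate([1667, 57, 0]) cube([76, 76, 703]);
translate([57, 590, 0]) cube([76, 76, 703]);
translate([1667, 590, 0]) cube([76, 76, 703]);
translate([0, 0, 747]) {
  cube([76, 30, 904]);
  translate([729, 0, 0]) cube([76, 30, 904]);
  translate([76, 0, 0]) cube([653, 30, 76]);
  translate([76, 0, 828]) cube([653, 30, 76]);
}
translate([0, -2610, 0]) {
  cube([4940, 173, 3000]);
  translate([0, 2267, 0]) cube([4940, 173, 3000]);
  translate([0, 173, 0]) cube([173, 2094, 3000]);
  translate([4767, 173, 0]) cube([173, 2094, 3000]);
}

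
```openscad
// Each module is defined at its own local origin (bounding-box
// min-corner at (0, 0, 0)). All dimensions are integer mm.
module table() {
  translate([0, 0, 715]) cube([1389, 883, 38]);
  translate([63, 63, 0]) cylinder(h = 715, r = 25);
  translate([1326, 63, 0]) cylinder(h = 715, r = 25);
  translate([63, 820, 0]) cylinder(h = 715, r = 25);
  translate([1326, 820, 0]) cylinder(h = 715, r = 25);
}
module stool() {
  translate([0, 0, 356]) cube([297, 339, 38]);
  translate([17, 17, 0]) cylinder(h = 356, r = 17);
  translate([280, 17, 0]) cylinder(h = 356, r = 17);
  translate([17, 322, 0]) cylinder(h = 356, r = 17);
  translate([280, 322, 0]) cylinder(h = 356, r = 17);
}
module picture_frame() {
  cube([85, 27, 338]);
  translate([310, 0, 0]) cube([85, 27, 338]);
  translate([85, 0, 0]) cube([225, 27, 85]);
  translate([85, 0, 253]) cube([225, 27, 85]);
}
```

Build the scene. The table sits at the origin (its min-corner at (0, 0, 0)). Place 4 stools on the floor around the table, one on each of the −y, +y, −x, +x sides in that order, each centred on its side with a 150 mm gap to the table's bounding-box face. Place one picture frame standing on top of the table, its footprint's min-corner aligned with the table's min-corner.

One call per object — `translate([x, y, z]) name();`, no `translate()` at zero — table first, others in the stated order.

table();
translate([546, -489, 0]) stool();
translate([546, 1033, 0]) stool();
translate([-447, 272, 0]) stool();
translate([1539, 272, 0]) stool();
translate([0, 0, 753]) picture_frame();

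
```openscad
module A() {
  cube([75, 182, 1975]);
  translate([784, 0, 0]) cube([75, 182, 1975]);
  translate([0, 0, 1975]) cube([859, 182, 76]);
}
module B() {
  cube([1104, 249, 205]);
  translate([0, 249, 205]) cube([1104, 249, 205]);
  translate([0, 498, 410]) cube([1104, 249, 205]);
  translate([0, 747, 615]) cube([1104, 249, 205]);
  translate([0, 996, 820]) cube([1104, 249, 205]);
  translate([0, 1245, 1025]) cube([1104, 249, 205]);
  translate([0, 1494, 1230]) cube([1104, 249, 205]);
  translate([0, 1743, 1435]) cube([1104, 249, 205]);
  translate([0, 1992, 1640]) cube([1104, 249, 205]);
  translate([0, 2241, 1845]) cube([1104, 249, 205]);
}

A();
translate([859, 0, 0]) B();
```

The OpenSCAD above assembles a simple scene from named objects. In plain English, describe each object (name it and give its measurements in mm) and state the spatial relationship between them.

A is a rectangular door frame: two vertical jambs of 75×182 mm section, 1975 mm tall, with a clear opening 709 mm wide between their inner faces. A header 76 mm tall and 182 mm deep lies on top of the jambs and spans the full outside width.

B is a run of 10 identical solid stair steps. Each tread is 1104×249 mm and each step block is 205 mm high. Step 1 rests on the floor; step k is offset from step 1 by (k−1)×249 mm in y and (k−1)×205 mm in z.

The staircase is against the door frame's +x side, with their −y faces flush.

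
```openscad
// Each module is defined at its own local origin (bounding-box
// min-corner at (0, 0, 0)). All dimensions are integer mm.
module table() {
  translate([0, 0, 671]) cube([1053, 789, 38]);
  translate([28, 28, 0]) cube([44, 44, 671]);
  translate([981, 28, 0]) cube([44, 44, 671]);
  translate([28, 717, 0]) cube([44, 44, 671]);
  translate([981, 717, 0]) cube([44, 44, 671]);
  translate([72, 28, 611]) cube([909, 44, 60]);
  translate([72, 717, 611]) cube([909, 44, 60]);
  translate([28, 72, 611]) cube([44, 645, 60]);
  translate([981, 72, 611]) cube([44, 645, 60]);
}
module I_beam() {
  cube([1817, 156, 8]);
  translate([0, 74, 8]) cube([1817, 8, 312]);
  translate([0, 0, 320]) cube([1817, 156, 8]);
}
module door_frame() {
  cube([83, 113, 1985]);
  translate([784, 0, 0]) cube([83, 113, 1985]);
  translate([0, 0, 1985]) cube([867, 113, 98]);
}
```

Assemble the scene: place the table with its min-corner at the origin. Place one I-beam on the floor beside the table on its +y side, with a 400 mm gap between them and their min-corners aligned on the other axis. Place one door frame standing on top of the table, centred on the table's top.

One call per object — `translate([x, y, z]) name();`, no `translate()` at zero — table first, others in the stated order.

table();
translate([0, 1189, 0]) I_beam();
translate([93, 338, 709]) door_frame();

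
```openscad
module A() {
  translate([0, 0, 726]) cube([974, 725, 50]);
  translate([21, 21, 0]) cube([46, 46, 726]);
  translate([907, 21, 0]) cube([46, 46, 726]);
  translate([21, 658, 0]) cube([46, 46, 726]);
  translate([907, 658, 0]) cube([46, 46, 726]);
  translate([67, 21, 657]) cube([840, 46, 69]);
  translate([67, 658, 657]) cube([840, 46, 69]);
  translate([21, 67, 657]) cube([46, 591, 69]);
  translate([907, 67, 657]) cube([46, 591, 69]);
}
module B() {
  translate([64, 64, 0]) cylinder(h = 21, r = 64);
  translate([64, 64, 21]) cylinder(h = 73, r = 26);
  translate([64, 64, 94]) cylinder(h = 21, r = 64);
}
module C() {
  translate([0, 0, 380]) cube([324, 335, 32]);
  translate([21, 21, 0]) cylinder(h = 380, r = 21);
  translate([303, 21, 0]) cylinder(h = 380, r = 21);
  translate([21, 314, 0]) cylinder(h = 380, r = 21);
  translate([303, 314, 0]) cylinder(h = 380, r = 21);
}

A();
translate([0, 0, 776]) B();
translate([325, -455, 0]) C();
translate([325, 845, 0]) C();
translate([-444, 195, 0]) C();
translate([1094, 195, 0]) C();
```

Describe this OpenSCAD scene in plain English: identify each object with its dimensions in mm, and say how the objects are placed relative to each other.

A is a table with a 974×725 mm rectangular top, 50 mm thick, top surface at z = 776 mm, supported by four 46×46 mm square legs, each inset 21 mm from the nearest pair of top edges, running from the floor. Four apron rails, 46 mm thick and 69 mm tall, run between adjacent legs with their top edges flush with the underside of the top and their outer faces flush with the legs' outer faces.

B is a spool: two coaxial disc flanges of radius 64 mm and thickness 21 mm, joined by a core cylinder of radius 26 mm and height 73 mm. The lower flange rests on z = 0 and the three cylinders share a vertical axis.

C is a simple wooden stool: a rectangular seat 324 mm (x) by 335 mm (y), 32 mm thick, top face at z = 412 mm, on four round legs, each 42 mm in diameter. The legs rest on z = 0, each leg's axis is inset half a diameter from the nearest pair of seat edges (so the leg's bounding box is flush with the corner).

The spool is on top of the table. Four stools sit around the table at the −y, +y, −x, +x sides.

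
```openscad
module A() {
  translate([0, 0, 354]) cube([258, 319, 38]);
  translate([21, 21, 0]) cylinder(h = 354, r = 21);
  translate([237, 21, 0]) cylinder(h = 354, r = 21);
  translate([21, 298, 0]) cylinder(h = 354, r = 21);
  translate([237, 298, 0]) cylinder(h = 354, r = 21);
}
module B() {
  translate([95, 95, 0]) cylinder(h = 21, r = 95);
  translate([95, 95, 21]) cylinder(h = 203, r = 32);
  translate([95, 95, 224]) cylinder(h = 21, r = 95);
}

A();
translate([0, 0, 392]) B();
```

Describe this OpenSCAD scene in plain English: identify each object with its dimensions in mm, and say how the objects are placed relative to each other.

A is a four-legged stool. The seat is 258×319 mm, 38 mm thick, top at z = 392 mm. It stands on four round legs, each 42 mm in diameter, from z = 0 to the seat underside, each leg's axis is inset half a diameter from the nearest pair of seat edges (so the leg's bounding box is flush with the corner).

B is a spool: two coaxial disc flanges of radius 95 mm and thickness 21 mm, joined by a core cylinder of radius 32 mm and height 203 mm. The lower flange rests on z = 0 and the three cylinders share a vertical axis.

The spool is on top of the stool.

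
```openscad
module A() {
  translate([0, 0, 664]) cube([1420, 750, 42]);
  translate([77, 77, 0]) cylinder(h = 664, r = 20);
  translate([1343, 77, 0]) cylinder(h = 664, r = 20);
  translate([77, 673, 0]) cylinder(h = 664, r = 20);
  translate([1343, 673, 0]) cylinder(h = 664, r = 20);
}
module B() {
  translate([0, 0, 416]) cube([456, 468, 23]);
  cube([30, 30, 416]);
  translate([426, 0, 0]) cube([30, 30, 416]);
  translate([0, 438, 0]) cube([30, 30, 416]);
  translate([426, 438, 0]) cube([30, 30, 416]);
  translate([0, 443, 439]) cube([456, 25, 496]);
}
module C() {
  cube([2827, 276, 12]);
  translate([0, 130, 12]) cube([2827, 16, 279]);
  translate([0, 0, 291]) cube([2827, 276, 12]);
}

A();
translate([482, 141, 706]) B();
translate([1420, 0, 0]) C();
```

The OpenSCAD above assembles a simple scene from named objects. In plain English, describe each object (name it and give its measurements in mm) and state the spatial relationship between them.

A is a table: top 1420 mm (x) × 750 mm (y), 42 mm thick, upper face at z = 706 mm, on four round legs of 40 mm diameter, each leg's bounding box inset 57 mm from the nearest pair of top edges, running from z = 0 to the bottom of the top.

B is a chair. The seat is a 456×468×23 mm slab with its top at z = 439 mm, on four 30×30 mm corner legs (flush with the seat edges, standing on z = 0). A flat backrest 25 mm thick, 496 mm tall, spans the full seat width and rises from the seat top along its +y edge, rear face flush with the rear of the seat.

C is an I-beam lying along x, 2827 mm long. Overall section height 303 mm. Two flanges 276 mm wide (y) and 12 mm thick, one on the floor and one at the top; a web 16 mm thick runs between them, centred on the flange width.

The chair is on top of the table, centred. The I-beam is against the table's +x side, with their −y faces flush.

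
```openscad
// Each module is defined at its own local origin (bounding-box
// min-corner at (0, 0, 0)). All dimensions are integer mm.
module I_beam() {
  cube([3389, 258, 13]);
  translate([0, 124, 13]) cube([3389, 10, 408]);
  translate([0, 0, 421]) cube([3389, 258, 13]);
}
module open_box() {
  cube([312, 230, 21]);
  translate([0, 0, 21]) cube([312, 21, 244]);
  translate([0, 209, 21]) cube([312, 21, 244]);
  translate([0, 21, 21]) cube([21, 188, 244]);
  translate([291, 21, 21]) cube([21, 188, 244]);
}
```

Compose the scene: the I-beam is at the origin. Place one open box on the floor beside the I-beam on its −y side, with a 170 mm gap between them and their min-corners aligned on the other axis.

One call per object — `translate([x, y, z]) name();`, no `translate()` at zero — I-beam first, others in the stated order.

I_beam();
translate([0, -400, 0]) open_box();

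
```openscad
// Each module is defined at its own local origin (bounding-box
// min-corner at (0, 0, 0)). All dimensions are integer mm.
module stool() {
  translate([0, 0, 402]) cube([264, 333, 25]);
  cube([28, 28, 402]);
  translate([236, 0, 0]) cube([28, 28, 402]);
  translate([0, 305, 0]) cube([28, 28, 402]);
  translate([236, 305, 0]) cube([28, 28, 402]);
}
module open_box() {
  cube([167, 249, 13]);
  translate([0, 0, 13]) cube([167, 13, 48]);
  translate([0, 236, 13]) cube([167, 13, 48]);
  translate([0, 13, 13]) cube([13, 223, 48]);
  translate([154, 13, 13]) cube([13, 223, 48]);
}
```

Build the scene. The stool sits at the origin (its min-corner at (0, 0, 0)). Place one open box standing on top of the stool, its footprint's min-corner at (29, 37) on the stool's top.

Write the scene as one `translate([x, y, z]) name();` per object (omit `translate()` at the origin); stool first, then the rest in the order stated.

stool();
translate([29, 37, 427]) open_box();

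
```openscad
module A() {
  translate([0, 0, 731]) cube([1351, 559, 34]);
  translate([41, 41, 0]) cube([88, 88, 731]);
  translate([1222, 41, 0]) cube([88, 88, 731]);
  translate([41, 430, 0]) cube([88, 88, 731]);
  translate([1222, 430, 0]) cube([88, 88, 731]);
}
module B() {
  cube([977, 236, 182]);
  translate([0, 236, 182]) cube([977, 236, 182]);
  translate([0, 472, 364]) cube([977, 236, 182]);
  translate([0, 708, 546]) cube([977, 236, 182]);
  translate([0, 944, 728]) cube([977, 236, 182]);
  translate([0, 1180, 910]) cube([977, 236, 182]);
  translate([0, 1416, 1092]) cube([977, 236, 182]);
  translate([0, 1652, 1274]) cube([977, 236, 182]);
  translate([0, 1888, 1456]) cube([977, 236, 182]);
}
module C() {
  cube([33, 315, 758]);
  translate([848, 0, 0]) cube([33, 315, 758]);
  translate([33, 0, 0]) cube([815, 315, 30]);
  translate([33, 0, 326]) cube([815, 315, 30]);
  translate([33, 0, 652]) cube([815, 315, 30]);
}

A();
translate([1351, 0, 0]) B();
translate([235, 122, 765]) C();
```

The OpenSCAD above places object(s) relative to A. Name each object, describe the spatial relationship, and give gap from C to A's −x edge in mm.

The bookshelf's min-x is at 235; the table's min-x is 0; gap = 235 mm.

A is a table. B is a staircase. C is a bookshelf. The staircase is against the table's +x side, with their −y faces flush. The bookshelf is on top of the table, centred. The gap from the bookshelf to the table's −x edge is 235 mm.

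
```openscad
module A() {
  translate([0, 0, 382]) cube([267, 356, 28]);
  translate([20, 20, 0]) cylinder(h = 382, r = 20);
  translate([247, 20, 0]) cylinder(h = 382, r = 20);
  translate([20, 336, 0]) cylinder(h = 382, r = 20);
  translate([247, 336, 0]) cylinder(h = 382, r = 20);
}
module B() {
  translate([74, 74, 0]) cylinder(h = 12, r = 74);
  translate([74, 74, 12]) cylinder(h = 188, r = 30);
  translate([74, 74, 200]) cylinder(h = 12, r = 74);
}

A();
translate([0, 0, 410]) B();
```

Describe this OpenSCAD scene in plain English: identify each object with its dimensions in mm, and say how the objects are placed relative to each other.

A is a four-legged stool. The seat is 267×356 mm, 28 mm thick, top at z = 410 mm. It stands on four round legs, each 40 mm in diameter, from z = 0 to the seat underside, each leg's axis is inset half a diameter from the nearest pair of seat edges (so the leg's bounding box is flush with the corner).

B is a spool: two coaxial disc flanges of radius 74 mm and thickness 12 mm, joined by a core cylinder of radius 30 mm and height 188 mm. The lower flange rests on z = 0 and the three cylinders share a vertical axis.

The spool is on top of the stool.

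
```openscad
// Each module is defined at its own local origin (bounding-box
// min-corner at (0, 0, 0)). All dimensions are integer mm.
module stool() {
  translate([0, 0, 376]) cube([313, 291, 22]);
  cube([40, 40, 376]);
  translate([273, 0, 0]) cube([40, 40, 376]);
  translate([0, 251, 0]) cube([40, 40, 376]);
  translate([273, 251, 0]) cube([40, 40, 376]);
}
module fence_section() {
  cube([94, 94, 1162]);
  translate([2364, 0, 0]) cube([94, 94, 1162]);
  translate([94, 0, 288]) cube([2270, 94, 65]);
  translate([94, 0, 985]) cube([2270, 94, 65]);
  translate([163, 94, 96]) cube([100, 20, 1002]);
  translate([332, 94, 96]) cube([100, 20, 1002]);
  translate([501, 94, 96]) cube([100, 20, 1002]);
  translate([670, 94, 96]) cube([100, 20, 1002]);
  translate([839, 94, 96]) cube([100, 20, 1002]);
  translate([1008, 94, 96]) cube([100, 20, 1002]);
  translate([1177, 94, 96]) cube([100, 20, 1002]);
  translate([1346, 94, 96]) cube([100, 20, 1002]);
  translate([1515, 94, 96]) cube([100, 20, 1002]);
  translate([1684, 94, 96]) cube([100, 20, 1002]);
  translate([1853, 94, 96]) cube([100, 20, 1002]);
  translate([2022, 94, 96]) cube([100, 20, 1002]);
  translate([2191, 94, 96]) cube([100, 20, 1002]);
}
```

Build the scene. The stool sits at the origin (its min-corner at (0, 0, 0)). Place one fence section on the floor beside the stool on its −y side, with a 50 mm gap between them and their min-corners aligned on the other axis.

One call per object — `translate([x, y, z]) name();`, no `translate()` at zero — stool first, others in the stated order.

stool();
translate([0, -164, 0]) fence_section();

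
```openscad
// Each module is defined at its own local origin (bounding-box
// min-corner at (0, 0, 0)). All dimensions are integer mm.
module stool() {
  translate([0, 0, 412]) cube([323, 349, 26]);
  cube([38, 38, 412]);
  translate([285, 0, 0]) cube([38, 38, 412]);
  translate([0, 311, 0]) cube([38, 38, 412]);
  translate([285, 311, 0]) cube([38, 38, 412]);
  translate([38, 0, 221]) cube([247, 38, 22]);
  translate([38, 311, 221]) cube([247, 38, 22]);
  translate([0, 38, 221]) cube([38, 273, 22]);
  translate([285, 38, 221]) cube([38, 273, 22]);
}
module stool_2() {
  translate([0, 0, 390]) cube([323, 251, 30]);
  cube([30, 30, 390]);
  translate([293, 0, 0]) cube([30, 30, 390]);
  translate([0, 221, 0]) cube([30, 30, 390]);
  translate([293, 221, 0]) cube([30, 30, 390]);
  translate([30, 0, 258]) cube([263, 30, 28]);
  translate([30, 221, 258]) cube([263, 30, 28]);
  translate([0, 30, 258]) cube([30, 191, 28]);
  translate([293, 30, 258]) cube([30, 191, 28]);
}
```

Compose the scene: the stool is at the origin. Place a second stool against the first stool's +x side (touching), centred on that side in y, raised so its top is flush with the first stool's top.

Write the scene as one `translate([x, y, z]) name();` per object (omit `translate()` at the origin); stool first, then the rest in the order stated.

stool();
translate([323, 49, 18]) stool_2();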